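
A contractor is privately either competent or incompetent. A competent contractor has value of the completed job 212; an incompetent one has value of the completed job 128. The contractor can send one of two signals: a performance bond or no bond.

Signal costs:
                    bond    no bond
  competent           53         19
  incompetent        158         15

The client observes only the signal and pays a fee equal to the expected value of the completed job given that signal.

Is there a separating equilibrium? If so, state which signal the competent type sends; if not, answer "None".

bond

Try competent → bond, incompetent → no bond:
  Under separation the client infers type exactly: bond → competent (pays 212), no bond → incompetent (pays 128).
  Competent: bond gives 212 − 53 = 159; no bond gives 128 − 19 = 109. No deviation. ✓
  Incompetent: no bond gives 128 − 15 = 113; bond gives 212 − 158 = 54. No deviation. ✓
Both hold — the competent type sends bond.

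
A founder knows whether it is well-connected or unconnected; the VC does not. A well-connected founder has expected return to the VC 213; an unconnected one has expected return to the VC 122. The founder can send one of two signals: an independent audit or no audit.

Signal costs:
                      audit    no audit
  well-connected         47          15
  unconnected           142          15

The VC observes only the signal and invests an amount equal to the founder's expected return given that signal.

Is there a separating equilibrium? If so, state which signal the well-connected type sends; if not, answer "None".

Try well-connected → audit, unconnected → no audit:
  If types separate, audit earns payment 213 and no audit earns 122.
  Well-connected: audit gives 213 − 47 = 166; no audit gives 122 − 15 = 107. No deviation. ✓
  Unconnected: no audit gives 122 − 15 = 107; audit gives 213 − 142 = 71. No deviation. ✓
Both hold — the well-connected type sends audit.

audit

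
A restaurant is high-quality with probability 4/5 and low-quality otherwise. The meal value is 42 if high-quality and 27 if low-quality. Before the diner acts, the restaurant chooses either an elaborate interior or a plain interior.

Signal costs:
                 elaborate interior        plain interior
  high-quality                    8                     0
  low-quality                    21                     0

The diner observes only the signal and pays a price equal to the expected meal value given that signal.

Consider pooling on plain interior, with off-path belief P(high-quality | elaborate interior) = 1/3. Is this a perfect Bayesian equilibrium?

On the equilibrium path (plain interior) the diner holds the prior 4/5 and pays 4/5·42 + 1/5·27 = 39. Off-path (elaborate interior) belief 1/3 gives 1/3·42 + 2/3·27 = 32.
High-quality: plain interior gives 39 − 0 = 39; elaborate interior gives 32 − 8 = 24. Stays. ✓
Low-quality: plain interior gives 39 − 0 = 39; elaborate interior gives 32 − 21 = 11. Stays. ✓
Beliefs are Bayes-consistent on-path and both types best-respond.

Yes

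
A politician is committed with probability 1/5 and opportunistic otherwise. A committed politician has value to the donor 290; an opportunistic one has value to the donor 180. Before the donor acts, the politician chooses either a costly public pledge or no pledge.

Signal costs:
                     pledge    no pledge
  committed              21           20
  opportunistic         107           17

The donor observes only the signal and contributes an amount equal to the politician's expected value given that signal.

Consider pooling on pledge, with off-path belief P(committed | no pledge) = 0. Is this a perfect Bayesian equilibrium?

On the equilibrium path (pledge) the donor holds the prior 1/5 and pays 1/5·290 + 4/5·180 = 202. Off-path (no pledge) belief 0 gives 0·290 + 1·180 = 180.
Committed: pledge gives 202 − 21 = 181; no pledge gives 180 − 20 = 160. Stays. ✓
Opportunistic: pledge gives 202 − 107 = 95; no pledge gives 180 − 17 = 163. Deviates. ✗

No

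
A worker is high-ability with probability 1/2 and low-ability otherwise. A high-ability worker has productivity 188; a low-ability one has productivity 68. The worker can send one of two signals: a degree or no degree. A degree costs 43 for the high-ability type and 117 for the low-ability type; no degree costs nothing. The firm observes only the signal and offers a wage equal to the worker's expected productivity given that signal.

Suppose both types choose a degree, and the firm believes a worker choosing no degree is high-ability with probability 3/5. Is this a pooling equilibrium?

No

On the equilibrium path (degree) the firm holds the prior 1/2 and pays 1/2·188 + 1/2·68 = 128. Off-path (no degree) belief 3/5 gives 3/5·188 + 2/5·68 = 140.
High-ability: degree gives 128 − 43 = 85; no degree gives 140 − 0 = 140. Deviates. ✗
Low-ability: degree gives 128 − 117 = 11; no degree gives 140 − 0 = 140. Deviates. ✗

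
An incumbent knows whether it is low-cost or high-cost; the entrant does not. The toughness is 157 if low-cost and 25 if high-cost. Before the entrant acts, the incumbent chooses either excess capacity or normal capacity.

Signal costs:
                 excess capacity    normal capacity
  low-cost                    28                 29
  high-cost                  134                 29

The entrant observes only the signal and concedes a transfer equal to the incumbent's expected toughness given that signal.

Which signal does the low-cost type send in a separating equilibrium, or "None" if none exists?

None

Try low-cost → excess capacity, high-cost → normal capacity:
  If types separate, excess capacity earns payment 157 and normal capacity earns 25.
  Low-cost: excess capacity gives 157 − 28 = 129; normal capacity gives 25 − 29 = -4. No deviation. ✓
  High-cost: normal capacity gives 25 − 29 = -4; excess capacity gives 157 − 134 = 23. Would deviate. ✗
Try low-cost → normal capacity, high-cost → excess capacity:
  If types separate, normal capacity earns payment 157 and excess capacity earns 25.
  Low-cost: normal capacity gives 157 − 29 = 128; excess capacity gives 25 − 28 = -3. No deviation. ✓
  High-cost: excess capacity gives 25 − 134 = -109; normal capacity gives 157 − 29 = 128. Would deviate. ✗
Neither assignment is incentive-compatible.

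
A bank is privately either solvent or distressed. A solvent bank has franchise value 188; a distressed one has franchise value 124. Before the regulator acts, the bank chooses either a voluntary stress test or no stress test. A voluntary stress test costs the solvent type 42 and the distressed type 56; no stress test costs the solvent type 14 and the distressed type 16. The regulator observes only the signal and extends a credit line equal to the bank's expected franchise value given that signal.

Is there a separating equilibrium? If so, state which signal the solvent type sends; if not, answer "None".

None

Try solvent → stress test, distressed → no stress test:
  If types separate, stress test earns payment 188 and no stress test earns 124.
  Solvent: stress test gives 188 − 42 = 146; no stress test gives 124 − 14 = 110. No deviation. ✓
  Distressed: no stress test gives 124 − 16 = 108; stress test gives 188 − 56 = 132. Would deviate. ✗
Try solvent → no stress test, distressed → stress test:
  If types separate, no stress test earns payment 188 and stress test earns 124.
  Solvent: no stress test gives 188 − 14 = 174; stress test gives 124 − 42 = 82. No deviation. ✓
  Distressed: stress test gives 124 − 56 = 68; no stress test gives 188 − 16 = 172. Would deviate. ✗
Neither assignment is incentive-compatible.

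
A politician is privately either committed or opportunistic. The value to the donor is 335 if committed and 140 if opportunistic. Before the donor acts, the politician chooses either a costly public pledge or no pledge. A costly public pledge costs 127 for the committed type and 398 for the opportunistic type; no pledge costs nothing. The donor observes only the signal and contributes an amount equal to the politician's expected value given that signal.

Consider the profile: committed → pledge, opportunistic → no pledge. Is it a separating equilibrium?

Under separation the donor infers type exactly: pledge → committed (pays 335), no pledge → opportunistic (pays 140).
Committed: pledge gives 335 − 127 = 208; no pledge gives 140 − 0 = 140. No deviation. ✓
Opportunistic: no pledge gives 140 − 0 = 140; pledge gives 335 − 398 = -63. No deviation. ✓
Both incentive constraints hold.

Yes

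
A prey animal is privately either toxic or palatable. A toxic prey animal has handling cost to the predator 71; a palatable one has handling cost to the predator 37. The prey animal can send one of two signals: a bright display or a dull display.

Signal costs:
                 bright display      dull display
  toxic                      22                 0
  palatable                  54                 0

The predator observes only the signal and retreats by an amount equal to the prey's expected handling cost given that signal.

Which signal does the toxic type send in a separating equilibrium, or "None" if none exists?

bright display

Try toxic → bright display, palatable → dull display:
  Under separation the predator infers type exactly: bright display → toxic (pays 71), dull display → palatable (pays 37).
  Toxic: bright display gives 71 − 22 = 49; dull display gives 37 − 0 = 37. No deviation. ✓
  Palatable: dull display gives 37 − 0 = 37; bright display gives 71 − 54 = 17. No deviation. ✓
Both hold — the toxic type sends bright display.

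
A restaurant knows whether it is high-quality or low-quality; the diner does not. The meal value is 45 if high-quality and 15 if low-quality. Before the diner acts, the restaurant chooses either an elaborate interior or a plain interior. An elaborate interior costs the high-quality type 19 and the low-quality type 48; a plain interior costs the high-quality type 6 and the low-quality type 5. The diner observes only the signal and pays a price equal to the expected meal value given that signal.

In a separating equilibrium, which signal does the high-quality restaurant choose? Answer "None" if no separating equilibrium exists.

elaborate interior

Try high-quality → elaborate interior, low-quality → plain interior:
  If types separate, elaborate interior earns payment 45 and plain interior earns 15.
  High-quality: elaborate interior gives 45 − 19 = 26; plain interior gives 15 − 6 = 9. No deviation. ✓
  Low-quality: plain interior gives 15 − 5 = 10; elaborate interior gives 45 − 48 = -3. No deviation. ✓
Both hold — the high-quality type sends elaborate interior.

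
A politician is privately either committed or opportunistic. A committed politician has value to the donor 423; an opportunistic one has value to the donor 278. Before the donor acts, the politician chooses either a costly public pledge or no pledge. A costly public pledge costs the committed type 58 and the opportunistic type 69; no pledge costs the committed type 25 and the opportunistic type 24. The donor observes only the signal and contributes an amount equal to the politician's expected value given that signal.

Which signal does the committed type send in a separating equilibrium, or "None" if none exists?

Try committed → pledge, opportunistic → no pledge:
  Under separation the donor infers type exactly: pledge → committed (pays 423), no pledge → opportunistic (pays 278).
  Committed: pledge gives 423 − 58 = 365; no pledge gives 278 − 25 = 253. No deviation. ✓
  Opportunistic: no pledge gives 278 − 24 = 254; pledge gives 423 − 69 = 354. Would deviate. ✗
Try committed → no pledge, opportunistic → pledge:
  Under separation the donor infers type exactly: no pledge → committed (pays 423), pledge → opportunistic (pays 278).
  Committed: no pledge gives 423 − 25 = 398; pledge gives 278 − 58 = 220. No deviation. ✓
  Opportunistic: pledge gives 278 − 69 = 209; no pledge gives 423 − 24 = 399. Would deviate. ✗
Neither assignment is incentive-compatible.

None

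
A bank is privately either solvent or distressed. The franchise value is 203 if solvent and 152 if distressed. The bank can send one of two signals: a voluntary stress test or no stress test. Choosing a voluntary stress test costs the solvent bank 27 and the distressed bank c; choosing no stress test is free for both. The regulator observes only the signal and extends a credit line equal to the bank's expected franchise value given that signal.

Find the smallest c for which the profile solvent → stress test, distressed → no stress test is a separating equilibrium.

51

Under separation: stress test → solvent (pays 203); no stress test → distressed (pays 152).
Solvent: 203 − 27 = 176 ≥ 152 − 0 = 152. Holds regardless of c. ✓
Distressed: 152 − 0 ≥ 203 − c, so c ≥ 203 − 152 = 51.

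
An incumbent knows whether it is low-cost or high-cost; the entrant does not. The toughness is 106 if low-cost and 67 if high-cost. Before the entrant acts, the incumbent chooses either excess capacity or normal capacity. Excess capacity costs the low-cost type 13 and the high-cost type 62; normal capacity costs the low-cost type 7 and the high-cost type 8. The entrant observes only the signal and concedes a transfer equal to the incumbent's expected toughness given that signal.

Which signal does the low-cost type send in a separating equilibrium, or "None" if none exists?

excess capacity

Try low-cost → excess capacity, high-cost → normal capacity:
  If types separate, excess capacity earns payment 106 and normal capacity earns 67.
  Low-cost: excess capacity gives 106 − 13 = 93; normal capacity gives 67 − 7 = 60. No deviation. ✓
  High-cost: normal capacity gives 67 − 8 = 59; excess capacity gives 106 − 62 = 44. No deviation. ✓
Both hold — the low-cost type sends excess capacity.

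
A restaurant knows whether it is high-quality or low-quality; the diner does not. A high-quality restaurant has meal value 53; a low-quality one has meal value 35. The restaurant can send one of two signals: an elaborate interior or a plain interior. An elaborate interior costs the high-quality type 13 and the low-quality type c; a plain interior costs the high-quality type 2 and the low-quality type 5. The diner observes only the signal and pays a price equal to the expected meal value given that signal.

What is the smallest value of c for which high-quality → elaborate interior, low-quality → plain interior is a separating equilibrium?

Under separation: elaborate interior → high-quality (pays 53); plain interior → low-quality (pays 35).
High-quality: 53 − 13 = 40 ≥ 35 − 2 = 33. Holds regardless of c. ✓
Low-quality: 35 − 5 ≥ 53 − c, so c ≥ 53 − 30 = 23.

23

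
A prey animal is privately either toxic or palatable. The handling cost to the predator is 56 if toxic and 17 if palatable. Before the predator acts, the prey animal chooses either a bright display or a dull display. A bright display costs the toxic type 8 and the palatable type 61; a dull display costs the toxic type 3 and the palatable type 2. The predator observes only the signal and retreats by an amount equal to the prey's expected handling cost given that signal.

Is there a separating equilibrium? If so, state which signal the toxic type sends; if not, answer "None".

Try toxic → bright display, palatable → dull display:
  Under separation the predator infers type exactly: bright display → toxic (pays 56), dull display → palatable (pays 17).
  Toxic: bright display gives 56 − 8 = 48; dull display gives 17 − 3 = 14. No deviation. ✓
  Palatable: dull display gives 17 − 2 = 15; bright display gives 56 − 61 = -5. No deviation. ✓
Both hold — the toxic type sends bright display.

bright display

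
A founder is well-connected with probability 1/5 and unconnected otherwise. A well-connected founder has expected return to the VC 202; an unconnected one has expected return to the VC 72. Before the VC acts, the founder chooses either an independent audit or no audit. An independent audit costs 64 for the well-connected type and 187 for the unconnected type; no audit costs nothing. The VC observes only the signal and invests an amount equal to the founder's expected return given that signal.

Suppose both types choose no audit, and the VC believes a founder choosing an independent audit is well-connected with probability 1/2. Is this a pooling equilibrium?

At the pooled signal (no audit) the VC holds the prior 1/5 and pays 1/5·202 + 4/5·72 = 98. Off-path (audit) belief 1/2 gives 1/2·202 + 1/2·72 = 137.
Well-connected: no audit gives 98 − 0 = 98; audit gives 137 − 64 = 73. Stays. ✓
Unconnected: no audit gives 98 − 0 = 98; audit gives 137 − 187 = -50. Stays. ✓

Yes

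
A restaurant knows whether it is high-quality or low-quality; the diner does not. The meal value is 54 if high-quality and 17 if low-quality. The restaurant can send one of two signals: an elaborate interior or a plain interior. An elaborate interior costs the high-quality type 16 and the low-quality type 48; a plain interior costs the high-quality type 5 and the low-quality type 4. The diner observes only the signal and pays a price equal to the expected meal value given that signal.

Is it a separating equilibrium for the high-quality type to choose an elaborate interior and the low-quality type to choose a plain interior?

If types separate, elaborate interior earns payment 54 and plain interior earns 17.
High-quality: elaborate interior gives 54 − 16 = 38; plain interior gives 17 − 5 = 12. No deviation. ✓
Low-quality: plain interior gives 17 − 4 = 13; elaborate interior gives 54 − 48 = 6. No deviation. ✓
Both incentive constraints hold.

Yes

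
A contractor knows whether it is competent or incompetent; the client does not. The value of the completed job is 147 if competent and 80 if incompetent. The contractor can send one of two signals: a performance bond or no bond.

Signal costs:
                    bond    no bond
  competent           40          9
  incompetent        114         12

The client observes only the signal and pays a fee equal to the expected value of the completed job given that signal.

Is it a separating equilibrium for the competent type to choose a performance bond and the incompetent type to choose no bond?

Yes

Under separation the client infers type exactly: bond → competent (pays 147), no bond → incompetent (pays 80).
Competent: bond gives 147 − 40 = 107; no bond gives 80 − 9 = 71. No deviation. ✓
Incompetent: no bond gives 80 − 12 = 68; bond gives 147 − 114 = 33. No deviation. ✓
Both incentive constraints hold.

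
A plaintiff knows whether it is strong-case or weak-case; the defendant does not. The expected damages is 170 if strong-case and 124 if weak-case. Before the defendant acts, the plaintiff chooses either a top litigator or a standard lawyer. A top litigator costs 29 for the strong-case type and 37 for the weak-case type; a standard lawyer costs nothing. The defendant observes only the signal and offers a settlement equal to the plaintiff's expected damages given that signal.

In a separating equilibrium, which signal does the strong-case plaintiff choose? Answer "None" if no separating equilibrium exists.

Try strong-case → top litigator, weak-case → standard lawyer:
  If types separate, top litigator earns payment 170 and standard lawyer earns 124.
  Strong-case: top litigator gives 170 − 29 = 141; standard lawyer gives 124 − 0 = 124. No deviation. ✓
  Weak-case: standard lawyer gives 124 − 0 = 124; top litigator gives 170 − 37 = 133. Would deviate. ✗
Try strong-case → standard lawyer, weak-case → top litigator:
  If types separate, standard lawyer earns payment 170 and top litigator earns 124.
  Strong-case: standard lawyer gives 170 − 0 = 170; top litigator gives 124 − 29 = 95. No deviation. ✓
  Weak-case: top litigator gives 124 − 37 = 87; standard lawyer gives 170 − 0 = 170. Would deviate. ✗
Neither assignment is incentive-compatible.

None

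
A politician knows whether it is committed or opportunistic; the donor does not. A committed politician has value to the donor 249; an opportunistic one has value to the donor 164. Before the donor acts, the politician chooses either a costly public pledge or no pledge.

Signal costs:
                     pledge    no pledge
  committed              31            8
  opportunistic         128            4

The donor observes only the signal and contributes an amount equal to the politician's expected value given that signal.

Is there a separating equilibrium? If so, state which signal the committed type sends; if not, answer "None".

pledge

Try committed → pledge, opportunistic → no pledge:
  If types separate, pledge earns payment 249 and no pledge earns 164.
  Committed: pledge gives 249 − 31 = 218; no pledge gives 164 − 8 = 156. No deviation. ✓
  Opportunistic: no pledge gives 164 − 4 = 160; pledge gives 249 − 128 = 121. No deviation. ✓
Both hold — the committed type sends pledge.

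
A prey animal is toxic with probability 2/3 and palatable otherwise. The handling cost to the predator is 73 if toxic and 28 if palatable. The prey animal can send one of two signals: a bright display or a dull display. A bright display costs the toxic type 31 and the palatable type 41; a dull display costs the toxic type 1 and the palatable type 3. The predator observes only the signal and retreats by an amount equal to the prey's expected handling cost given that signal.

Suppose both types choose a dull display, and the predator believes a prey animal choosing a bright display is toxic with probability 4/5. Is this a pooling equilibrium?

At the pooled signal (dull display) the predator holds the prior 2/3 and pays 2/3·73 + 1/3·28 = 58. Off-path (bright display) belief 4/5 gives 4/5·73 + 1/5·28 = 64.
Toxic: dull display gives 58 − 1 = 57; bright display gives 64 − 31 = 33. Stays. ✓
Palatable: dull display gives 58 − 3 = 55; bright display gives 64 − 41 = 23. Stays. ✓

Yes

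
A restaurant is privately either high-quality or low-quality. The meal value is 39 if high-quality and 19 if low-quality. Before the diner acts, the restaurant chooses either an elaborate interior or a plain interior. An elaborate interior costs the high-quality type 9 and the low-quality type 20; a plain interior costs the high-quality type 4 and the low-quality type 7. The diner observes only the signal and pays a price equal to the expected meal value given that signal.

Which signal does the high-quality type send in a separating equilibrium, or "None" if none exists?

None

Try high-quality → elaborate interior, low-quality → plain interior:
  If types separate, elaborate interior earns payment 39 and plain interior earns 19.
  High-quality: elaborate interior gives 39 − 9 = 30; plain interior gives 19 − 4 = 15. No deviation. ✓
  Low-quality: plain interior gives 19 − 7 = 12; elaborate interior gives 39 − 20 = 19. Would deviate. ✗
Try high-quality → plain interior, low-quality → elaborate interior:
  If types separate, plain interior earns payment 39 and elaborate interior earns 19.
  High-quality: plain interior gives 39 − 4 = 35; elaborate interior gives 19 − 9 = 10. No deviation. ✓
  Low-quality: elaborate interior gives 19 − 20 = -1; plain interior gives 39 − 7 = 32. Would deviate. ✗
Neither assignment is incentive-compatible.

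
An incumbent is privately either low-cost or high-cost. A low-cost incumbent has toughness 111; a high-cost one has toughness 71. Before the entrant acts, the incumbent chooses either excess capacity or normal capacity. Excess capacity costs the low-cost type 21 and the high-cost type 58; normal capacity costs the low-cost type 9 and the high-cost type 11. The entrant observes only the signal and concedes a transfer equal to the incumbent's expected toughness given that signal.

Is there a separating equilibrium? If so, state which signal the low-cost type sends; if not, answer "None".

Try low-cost → excess capacity, high-cost → normal capacity:
  Under separation the entrant infers type exactly: excess capacity → low-cost (pays 111), normal capacity → high-cost (pays 71).
  Low-cost: excess capacity gives 111 − 21 = 90; normal capacity gives 71 − 9 = 62. No deviation. ✓
  High-cost: normal capacity gives 71 − 11 = 60; excess capacity gives 111 − 58 = 53. No deviation. ✓
Both hold — the low-cost type sends excess capacity.

excess capacity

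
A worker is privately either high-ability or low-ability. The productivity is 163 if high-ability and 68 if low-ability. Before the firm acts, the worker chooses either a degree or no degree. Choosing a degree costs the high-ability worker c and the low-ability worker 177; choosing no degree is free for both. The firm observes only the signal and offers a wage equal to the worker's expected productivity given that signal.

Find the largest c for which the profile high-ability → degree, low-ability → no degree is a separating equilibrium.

Under separation: degree → high-ability (pays 163); no degree → low-ability (pays 68).
Low-ability: 68 − 0 = 68 ≥ 163 − 177 = -14. Holds regardless of c. ✓
High-ability: 163 − c ≥ 68 − 0, so c ≤ 163 − 68 = 95.

95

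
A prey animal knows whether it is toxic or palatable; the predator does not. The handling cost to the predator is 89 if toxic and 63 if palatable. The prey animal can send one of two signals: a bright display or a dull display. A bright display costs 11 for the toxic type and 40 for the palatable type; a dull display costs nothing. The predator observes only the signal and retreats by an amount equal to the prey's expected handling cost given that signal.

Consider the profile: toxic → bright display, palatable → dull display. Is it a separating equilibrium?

Yes

If types separate, bright display earns payment 89 and dull display earns 63.
Toxic: bright display gives 89 − 11 = 78; dull display gives 63 − 0 = 63. No deviation. ✓
Palatable: dull display gives 63 − 0 = 63; bright display gives 89 − 40 = 49. No deviation. ✓
Both incentive constraints hold.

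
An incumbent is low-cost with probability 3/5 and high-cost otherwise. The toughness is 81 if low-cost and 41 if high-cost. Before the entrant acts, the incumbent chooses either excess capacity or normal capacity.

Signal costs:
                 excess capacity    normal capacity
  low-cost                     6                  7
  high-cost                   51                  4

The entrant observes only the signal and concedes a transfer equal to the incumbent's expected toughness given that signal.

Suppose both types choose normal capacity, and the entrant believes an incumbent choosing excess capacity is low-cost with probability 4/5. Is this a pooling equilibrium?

At the pooled signal (normal capacity) the entrant holds the prior 3/5 and pays 3/5·81 + 2/5·41 = 65. Off-path (excess capacity) belief 4/5 gives 4/5·81 + 1/5·41 = 73.
Low-cost: normal capacity gives 65 − 7 = 58; excess capacity gives 73 − 6 = 67. Deviates. ✗
High-cost: normal capacity gives 65 − 4 = 61; excess capacity gives 73 − 51 = 22. Stays. ✓

No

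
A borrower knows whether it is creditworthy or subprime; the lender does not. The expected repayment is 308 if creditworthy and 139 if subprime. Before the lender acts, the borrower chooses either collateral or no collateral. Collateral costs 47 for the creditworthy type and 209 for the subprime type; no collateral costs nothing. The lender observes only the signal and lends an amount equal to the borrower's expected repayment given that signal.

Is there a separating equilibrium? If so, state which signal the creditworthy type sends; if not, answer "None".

Try creditworthy → collateral, subprime → no collateral:
  If types separate, collateral earns payment 308 and no collateral earns 139.
  Creditworthy: collateral gives 308 − 47 = 261; no collateral gives 139 − 0 = 139. No deviation. ✓
  Subprime: no collateral gives 139 − 0 = 139; collateral gives 308 − 209 = 99. No deviation. ✓
Both hold — the creditworthy type sends collateral.

collateral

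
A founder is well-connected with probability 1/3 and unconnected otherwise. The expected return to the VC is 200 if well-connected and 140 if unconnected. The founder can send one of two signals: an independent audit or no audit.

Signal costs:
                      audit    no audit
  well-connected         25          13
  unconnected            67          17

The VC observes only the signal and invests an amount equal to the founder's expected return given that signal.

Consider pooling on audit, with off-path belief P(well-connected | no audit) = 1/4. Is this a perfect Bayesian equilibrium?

No

On the equilibrium path (audit) the VC holds the prior 1/3 and pays 1/3·200 + 2/3·140 = 160. Off-path (no audit) belief 1/4 gives 1/4·200 + 3/4·140 = 155.
Well-connected: audit gives 160 − 25 = 135; no audit gives 155 − 13 = 142. Deviates. ✗
Unconnected: audit gives 160 − 67 = 93; no audit gives 155 − 17 = 138. Deviates. ✗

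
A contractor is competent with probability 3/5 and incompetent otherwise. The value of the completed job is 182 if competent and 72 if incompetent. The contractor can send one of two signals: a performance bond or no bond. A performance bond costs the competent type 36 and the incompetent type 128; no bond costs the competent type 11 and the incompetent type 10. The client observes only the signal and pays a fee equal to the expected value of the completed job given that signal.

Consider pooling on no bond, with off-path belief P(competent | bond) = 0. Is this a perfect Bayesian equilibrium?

On the equilibrium path (no bond) the client holds the prior 3/5 and pays 3/5·182 + 2/5·72 = 138. Off-path (bond) belief 0 gives 0·182 + 1·72 = 72.
Competent: no bond gives 138 − 11 = 127; bond gives 72 − 36 = 36. Stays. ✓
Incompetent: no bond gives 138 − 10 = 128; bond gives 72 − 128 = -56. Stays. ✓
Beliefs are Bayes-consistent on-path and both types best-respond.

Yes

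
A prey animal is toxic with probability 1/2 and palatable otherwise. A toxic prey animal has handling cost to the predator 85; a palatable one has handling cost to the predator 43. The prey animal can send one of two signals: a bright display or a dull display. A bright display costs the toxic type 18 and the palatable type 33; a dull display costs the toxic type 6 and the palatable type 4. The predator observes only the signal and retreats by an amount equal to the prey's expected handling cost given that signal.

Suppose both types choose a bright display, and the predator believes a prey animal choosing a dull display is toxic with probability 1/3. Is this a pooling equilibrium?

No

On the equilibrium path (bright display) the predator holds the prior 1/2 and pays 1/2·85 + 1/2·43 = 64. Off-path (dull display) belief 1/3 gives 1/3·85 + 2/3·43 = 57.
Toxic: bright display gives 64 − 18 = 46; dull display gives 57 − 6 = 51. Deviates. ✗
Palatable: bright display gives 64 − 33 = 31; dull display gives 57 − 4 = 53. Deviates. ✗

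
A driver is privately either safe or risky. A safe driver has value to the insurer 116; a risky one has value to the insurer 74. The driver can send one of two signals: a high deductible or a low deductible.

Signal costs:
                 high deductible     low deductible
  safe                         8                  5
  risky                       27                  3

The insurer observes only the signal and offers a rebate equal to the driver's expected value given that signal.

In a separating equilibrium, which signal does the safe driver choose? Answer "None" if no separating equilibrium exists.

Try safe → high deductible, risky → low deductible:
  Under separation the insurer infers type exactly: high deductible → safe (pays 116), low deductible → risky (pays 74).
  Safe: high deductible gives 116 − 8 = 108; low deductible gives 74 − 5 = 69. No deviation. ✓
  Risky: low deductible gives 74 − 3 = 71; high deductible gives 116 − 27 = 89. Would deviate. ✗
Try safe → low deductible, risky → high deductible:
  Under separation the insurer infers type exactly: low deductible → safe (pays 116), high deductible → risky (pays 74).
  Safe: low deductible gives 116 − 5 = 111; high deductible gives 74 − 8 = 66. No deviation. ✓
  Risky: high deductible gives 74 − 27 = 47; low deductible gives 116 − 3 = 113. Would deviate. ✗
Neither assignment is incentive-compatible.

None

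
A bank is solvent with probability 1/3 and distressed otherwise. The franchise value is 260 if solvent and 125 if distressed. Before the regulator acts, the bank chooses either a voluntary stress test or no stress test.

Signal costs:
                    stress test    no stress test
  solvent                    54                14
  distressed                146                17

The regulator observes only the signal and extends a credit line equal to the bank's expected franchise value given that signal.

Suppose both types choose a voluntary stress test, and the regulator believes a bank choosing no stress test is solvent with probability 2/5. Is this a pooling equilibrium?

On the equilibrium path (stress test) the regulator holds the prior 1/3 and pays 1/3·260 + 2/3·125 = 170. Off-path (no stress test) belief 2/5 gives 2/5·260 + 3/5·125 = 179.
Solvent: stress test gives 170 − 54 = 116; no stress test gives 179 − 14 = 165. Deviates. ✗
Distressed: stress test gives 170 − 146 = 24; no stress test gives 179 − 17 = 162. Deviates. ✗

No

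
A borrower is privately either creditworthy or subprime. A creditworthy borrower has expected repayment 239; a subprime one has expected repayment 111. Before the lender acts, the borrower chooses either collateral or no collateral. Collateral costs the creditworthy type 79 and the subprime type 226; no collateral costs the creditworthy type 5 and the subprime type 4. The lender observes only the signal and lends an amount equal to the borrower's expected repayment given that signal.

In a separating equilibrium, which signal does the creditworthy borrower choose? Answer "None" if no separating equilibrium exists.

Try creditworthy → collateral, subprime → no collateral:
  If types separate, collateral earns payment 239 and no collateral earns 111.
  Creditworthy: collateral gives 239 − 79 = 160; no collateral gives 111 − 5 = 106. No deviation. ✓
  Subprime: no collateral gives 111 − 4 = 107; collateral gives 239 − 226 = 13. No deviation. ✓
Both hold — the creditworthy type sends collateral.

collateral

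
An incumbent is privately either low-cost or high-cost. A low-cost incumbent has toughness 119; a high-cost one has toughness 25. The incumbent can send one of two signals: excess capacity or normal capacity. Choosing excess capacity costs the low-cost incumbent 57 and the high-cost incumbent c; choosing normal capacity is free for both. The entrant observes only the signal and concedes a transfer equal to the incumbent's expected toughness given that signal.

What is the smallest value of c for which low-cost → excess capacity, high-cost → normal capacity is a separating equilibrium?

94

Under separation: excess capacity → low-cost (pays 119); normal capacity → high-cost (pays 25).
Low-cost: 119 − 57 = 62 ≥ 25 − 0 = 25. Holds regardless of c. ✓
High-cost: 25 − 0 ≥ 119 − c, so c ≥ 119 − 25 = 94.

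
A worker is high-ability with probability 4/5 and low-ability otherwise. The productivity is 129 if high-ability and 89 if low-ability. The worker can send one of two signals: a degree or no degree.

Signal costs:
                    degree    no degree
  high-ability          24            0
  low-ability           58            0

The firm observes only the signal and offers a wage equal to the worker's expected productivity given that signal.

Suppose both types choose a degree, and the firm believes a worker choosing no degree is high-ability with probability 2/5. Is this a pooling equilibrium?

No

At the pooled signal (degree) the firm holds the prior 4/5 and pays 4/5·129 + 1/5·89 = 121. Off-path (no degree) belief 2/5 gives 2/5·129 + 3/5·89 = 105.
High-ability: degree gives 121 − 24 = 97; no degree gives 105 − 0 = 105. Deviates. ✗
Low-ability: degree gives 121 − 58 = 63; no degree gives 105 − 0 = 105. Deviates. ✗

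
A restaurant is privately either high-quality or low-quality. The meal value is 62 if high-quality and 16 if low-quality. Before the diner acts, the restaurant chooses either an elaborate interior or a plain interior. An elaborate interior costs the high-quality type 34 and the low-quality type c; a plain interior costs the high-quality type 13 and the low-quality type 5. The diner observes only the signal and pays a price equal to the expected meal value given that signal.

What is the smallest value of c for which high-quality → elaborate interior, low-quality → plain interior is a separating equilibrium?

51

Under separation: elaborate interior → high-quality (pays 62); plain interior → low-quality (pays 16).
High-quality: 62 − 34 = 28 ≥ 16 − 13 = 3. Holds regardless of c. ✓
Low-quality: 16 − 5 ≥ 62 − c, so c ≥ 62 − 11 = 51.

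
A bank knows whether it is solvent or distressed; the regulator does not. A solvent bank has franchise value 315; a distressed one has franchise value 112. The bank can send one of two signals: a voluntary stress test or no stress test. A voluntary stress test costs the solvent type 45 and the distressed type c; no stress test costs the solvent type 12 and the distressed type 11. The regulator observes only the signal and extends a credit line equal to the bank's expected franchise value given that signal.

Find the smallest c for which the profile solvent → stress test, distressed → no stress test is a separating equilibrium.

214

Under separation: stress test → solvent (pays 315); no stress test → distressed (pays 112).
Solvent: 315 − 45 = 270 ≥ 112 − 12 = 100. Holds regardless of c. ✓
Distressed: 112 − 11 ≥ 315 − c, so c ≥ 315 − 101 = 214.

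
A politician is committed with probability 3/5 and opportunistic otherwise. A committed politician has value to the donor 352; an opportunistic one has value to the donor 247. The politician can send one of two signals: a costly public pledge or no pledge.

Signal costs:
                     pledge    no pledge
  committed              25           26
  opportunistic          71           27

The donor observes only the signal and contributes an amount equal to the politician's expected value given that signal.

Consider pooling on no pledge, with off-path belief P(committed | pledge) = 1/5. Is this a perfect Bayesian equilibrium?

At the pooled signal (no pledge) the donor holds the prior 3/5 and pays 3/5·352 + 2/5·247 = 310. Off-path (pledge) belief 1/5 gives 1/5·352 + 4/5·247 = 268.
Committed: no pledge gives 310 − 26 = 284; pledge gives 268 − 25 = 243. Stays. ✓
Opportunistic: no pledge gives 310 − 27 = 283; pledge gives 268 − 71 = 197. Stays. ✓

Yes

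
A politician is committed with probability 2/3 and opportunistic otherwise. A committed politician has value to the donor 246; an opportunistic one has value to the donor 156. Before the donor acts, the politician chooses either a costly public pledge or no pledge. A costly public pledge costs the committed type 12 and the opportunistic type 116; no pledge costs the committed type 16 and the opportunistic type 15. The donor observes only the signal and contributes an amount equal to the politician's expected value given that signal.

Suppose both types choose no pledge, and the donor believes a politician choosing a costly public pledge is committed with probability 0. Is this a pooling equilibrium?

At the pooled signal (no pledge) the donor holds the prior 2/3 and pays 2/3·246 + 1/3·156 = 216. Off-path (pledge) belief 0 gives 0·246 + 1·156 = 156.
Committed: no pledge gives 216 − 16 = 200; pledge gives 156 − 12 = 144. Stays. ✓
Opportunistic: no pledge gives 216 − 15 = 201; pledge gives 156 − 116 = 40. Stays. ✓

Yes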